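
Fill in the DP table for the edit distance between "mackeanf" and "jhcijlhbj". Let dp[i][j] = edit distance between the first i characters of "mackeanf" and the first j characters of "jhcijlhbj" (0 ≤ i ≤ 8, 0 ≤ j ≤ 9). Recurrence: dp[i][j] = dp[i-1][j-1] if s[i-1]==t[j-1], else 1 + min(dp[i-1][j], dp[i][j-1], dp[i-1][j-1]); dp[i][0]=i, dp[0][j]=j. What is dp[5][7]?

   ''  j  h  c  i  j  l  h  b  j
''  0  1  2  3  4  5  6  7  8  9
 m  1  1  2  3  4  5  6  7  8  9
 a  2  2  2  3  4  5  6  7  8  9
 c  3  3  3  2  3  4  5  6  7  8
 k  4  4  4  3  3  4  5  6  7  8
 e  5  5  5  4  4  4  5  6  7  8
 a  6  6  6  5  5  5  5  6  7  8
 n  7  7  7  6  6  6  6  6  7  8
 f  8  8  8  7  7  7  7  7  7  8

6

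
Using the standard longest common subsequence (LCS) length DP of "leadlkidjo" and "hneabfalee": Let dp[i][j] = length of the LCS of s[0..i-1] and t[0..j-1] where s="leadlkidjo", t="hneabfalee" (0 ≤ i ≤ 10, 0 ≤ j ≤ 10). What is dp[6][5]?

2

   ''  h  n  e  a  b  f  a  l  e  e
''  0  0  0  0  0  0  0  0  0  0  0
 l  0  0  0  0  0  0  0  0  1  1  1
 e  0  0  0  1  1  1  1  1  1  2  2
 a  0  0  0  1  2  2  2  2  2  2  2
 d  0  0  0  1  2  2  2  2  2  2  2
 l  0  0  0  1  2  2  2  2  3  3  3
 k  0  0  0  1  2  2  2  2  3  3  3
 i  0  0  0  1  2  2  2  2  3  3  3
 d  0  0  0  1  2  2  2  2  3  3  3
 j  0  0  0  1  2  2  2  2  3  3  3
 o  0  0  0  1  2  2  2  2  3  3  3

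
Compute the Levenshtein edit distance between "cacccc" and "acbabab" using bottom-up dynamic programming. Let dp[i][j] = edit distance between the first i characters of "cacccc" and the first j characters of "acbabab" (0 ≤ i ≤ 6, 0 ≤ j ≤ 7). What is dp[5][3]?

   ''  a  c  b  a  b  a  b
''  0  1  2  3  4  5  6  7
 c  1  1  1  2  3  4  5  6
 a  2  1  2  2  2  3  4  5
 c  3  2  1  2  3  3  4  5
 c  4  3  2  2  3  4  4  5
 c  5  4  3  3  3  4  5  5
 c  6  5  4  4  4  4  5  6

3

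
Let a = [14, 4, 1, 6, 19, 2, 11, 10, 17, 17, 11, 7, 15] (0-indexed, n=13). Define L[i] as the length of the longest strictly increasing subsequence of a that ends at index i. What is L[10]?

4

   i    0    1    2    3    4    5    6    7    8    9   10   11   12
a[i]   14    4    1    6   19    2   11   10   17   17   11    7   15
L[i]    1    1    1    2    3    2    3    3    4    4    4    3    5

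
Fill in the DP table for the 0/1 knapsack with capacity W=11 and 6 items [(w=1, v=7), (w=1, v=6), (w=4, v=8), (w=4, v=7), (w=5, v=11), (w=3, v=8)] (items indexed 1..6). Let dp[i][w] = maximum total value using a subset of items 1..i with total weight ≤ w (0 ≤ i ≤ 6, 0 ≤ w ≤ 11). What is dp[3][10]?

i\w   0   1   2   3   4   5   6   7   8   9  10  11
  0   0   0   0   0   0   0   0   0   0   0   0   0
  1   0   7   7   7   7   7   7   7   7   7   7   7
  2   0   7  13  13  13  13  13  13  13  13  13  13
  3   0   7  13  13  13  15  21  21  21  21  21  21
  4   0   7  13  13  13  15  21  21  21  22  28  28
  5   0   7  13  13  13  15  21  24  24  24  28  32
  6   0   7  13  13  15  21  21  24  24  29  32  32

21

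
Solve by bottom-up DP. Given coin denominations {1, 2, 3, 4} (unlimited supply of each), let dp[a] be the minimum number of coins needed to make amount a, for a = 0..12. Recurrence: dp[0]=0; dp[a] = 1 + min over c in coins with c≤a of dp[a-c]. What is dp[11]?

 a  0  1  2  3  4  5  6  7  8  9 10 11 12
dp  0  1  1  1  1  2  2  2  2  3  3  3  3

3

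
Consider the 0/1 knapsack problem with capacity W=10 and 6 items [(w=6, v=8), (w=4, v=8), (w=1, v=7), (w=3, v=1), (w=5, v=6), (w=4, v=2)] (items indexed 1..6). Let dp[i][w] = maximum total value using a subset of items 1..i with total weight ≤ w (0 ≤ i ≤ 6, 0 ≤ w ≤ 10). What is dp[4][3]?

7

i\w   0   1   2   3   4   5   6   7   8   9  10
  0   0   0   0   0   0   0   0   0   0   0   0
  1   0   0   0   0   0   0   8   8   8   8   8
  2   0   0   0   0   8   8   8   8   8   8  16
  3   0   7   7   7   8  15  15  15  15  15  16
  4   0   7   7   7   8  15  15  15  16  16  16
  5   0   7   7   7   8  15  15  15  16  16  21
  6   0   7   7   7   8  15  15  15  16  17  21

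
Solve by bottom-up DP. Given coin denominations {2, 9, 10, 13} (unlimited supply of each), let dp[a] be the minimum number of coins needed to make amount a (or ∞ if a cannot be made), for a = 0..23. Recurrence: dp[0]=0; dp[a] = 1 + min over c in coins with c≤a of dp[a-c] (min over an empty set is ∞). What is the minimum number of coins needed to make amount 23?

 a  0  1  2  3  4  5  6  7  8  9 10 11 12 13 14 15 16 17 18 19 20 21 22 23
dp  0  -  1  -  2  -  3  -  4  1  1  2  2  1  3  2  4  3  2  2  2  3  2  2
(- denotes ∞ / unreachable)

2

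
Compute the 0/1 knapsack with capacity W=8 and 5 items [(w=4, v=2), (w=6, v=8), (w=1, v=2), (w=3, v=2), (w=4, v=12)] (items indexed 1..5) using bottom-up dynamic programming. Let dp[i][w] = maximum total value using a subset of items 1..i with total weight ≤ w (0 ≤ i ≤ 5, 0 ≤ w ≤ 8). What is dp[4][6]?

8

i\w   0   1   2   3   4   5   6   7   8
  0   0   0   0   0   0   0   0   0   0
  1   0   0   0   0   2   2   2   2   2
  2   0   0   0   0   2   2   8   8   8
  3   0   2   2   2   2   4   8  10  10
  4   0   2   2   2   4   4   8  10  10
  5   0   2   2   2  12  14  14  14  16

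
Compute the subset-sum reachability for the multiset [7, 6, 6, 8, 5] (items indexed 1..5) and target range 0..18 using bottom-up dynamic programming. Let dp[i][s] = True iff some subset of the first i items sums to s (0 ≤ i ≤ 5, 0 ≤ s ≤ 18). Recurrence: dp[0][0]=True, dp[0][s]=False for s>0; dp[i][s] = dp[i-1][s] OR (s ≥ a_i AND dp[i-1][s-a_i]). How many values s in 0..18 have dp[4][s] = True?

8

i\s   0   1   2   3   4   5   6   7   8   9  10  11  12  13  14  15  16  17  18
  0   T   F   F   F   F   F   F   F   F   F   F   F   F   F   F   F   F   F   F
  1   T   F   F   F   F   F   F   T   F   F   F   F   F   F   F   F   F   F   F
  2   T   F   F   F   F   F   T   T   F   F   F   F   F   T   F   F   F   F   F
  3   T   F   F   F   F   F   T   T   F   F   F   F   T   T   F   F   F   F   F
  4   T   F   F   F   F   F   T   T   T   F   F   F   T   T   T   T   F   F   F
  5   T   F   F   F   F   T   T   T   T   F   F   T   T   T   T   T   F   T   T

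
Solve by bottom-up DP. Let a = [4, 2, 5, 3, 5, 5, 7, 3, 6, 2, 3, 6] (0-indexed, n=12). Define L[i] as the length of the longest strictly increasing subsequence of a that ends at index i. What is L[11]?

4

   i    0    1    2    3    4    5    6    7    8    9   10   11
a[i]    4    2    5    3    5    5    7    3    6    2    3    6
L[i]    1    1    2    2    3    3    4    2    4    1    2    4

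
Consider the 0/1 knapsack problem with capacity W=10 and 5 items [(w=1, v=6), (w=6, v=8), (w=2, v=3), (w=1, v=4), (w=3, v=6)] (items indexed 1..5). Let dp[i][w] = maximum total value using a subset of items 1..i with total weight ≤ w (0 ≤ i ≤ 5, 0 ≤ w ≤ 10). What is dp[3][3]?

9

i\w   0   1   2   3   4   5   6   7   8   9  10
  0   0   0   0   0   0   0   0   0   0   0   0
  1   0   6   6   6   6   6   6   6   6   6   6
  2   0   6   6   6   6   6   8  14  14  14  14
  3   0   6   6   9   9   9   9  14  14  17  17
  4   0   6  10  10  13  13  13  14  18  18  21
  5   0   6  10  10  13  16  16  19  19  19  21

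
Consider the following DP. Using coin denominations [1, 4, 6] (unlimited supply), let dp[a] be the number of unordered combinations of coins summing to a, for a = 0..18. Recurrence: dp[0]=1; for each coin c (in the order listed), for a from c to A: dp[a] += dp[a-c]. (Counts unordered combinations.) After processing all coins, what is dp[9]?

after  coin     0     1     2     3     4     5     6     7     8     9    10    11    12    13    14    15    16    17    18
          1     1     1     1     1     1     1     1     1     1     1     1     1     1     1     1     1     1     1     1
          4     1     1     1     1     2     2     2     2     3     3     3     3     4     4     4     4     5     5     5
          6     1     1     1     1     2     2     3     3     4     4     5     5     7     7     8     8    10    10    12

4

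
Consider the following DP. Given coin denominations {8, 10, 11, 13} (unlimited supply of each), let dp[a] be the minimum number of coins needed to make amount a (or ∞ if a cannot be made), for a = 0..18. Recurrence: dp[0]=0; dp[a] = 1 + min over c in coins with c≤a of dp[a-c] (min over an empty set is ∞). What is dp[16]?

2

 a  0  1  2  3  4  5  6  7  8  9 10 11 12 13 14 15 16 17 18
dp  0  -  -  -  -  -  -  -  1  -  1  1  -  1  -  -  2  -  2
(- denotes ∞ / unreachable)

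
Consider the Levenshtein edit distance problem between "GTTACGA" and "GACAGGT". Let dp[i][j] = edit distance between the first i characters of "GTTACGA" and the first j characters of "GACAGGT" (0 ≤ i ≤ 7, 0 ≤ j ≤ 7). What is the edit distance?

4

   ''  G  A  C  A  G  G  T
''  0  1  2  3  4  5  6  7
 G  1  0  1  2  3  4  5  6
 T  2  1  1  2  3  4  5  5
 T  3  2  2  2  3  4  5  5
 A  4  3  2  3  2  3  4  5
 C  5  4  3  2  3  3  4  5
 G  6  5  4  3  3  3  3  4
 A  7  6  5  4  3  4  4  4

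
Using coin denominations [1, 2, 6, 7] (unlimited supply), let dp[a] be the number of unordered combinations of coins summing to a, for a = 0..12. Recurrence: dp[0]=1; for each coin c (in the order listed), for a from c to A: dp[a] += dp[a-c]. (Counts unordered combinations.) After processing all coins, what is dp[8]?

8

after  coin     0     1     2     3     4     5     6     7     8     9    10    11    12
          1     1     1     1     1     1     1     1     1     1     1     1     1     1
          2     1     1     2     2     3     3     4     4     5     5     6     6     7
          6     1     1     2     2     3     3     5     5     7     7     9     9    12
          7     1     1     2     2     3     3     5     6     8     9    11    12    15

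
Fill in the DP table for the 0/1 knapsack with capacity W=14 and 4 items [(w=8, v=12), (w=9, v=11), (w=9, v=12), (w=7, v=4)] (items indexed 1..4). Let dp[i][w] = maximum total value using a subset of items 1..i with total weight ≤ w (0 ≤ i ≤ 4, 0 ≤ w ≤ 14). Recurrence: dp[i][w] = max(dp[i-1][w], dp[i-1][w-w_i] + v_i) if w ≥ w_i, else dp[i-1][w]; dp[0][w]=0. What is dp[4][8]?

12

i\w   0   1   2   3   4   5   6   7   8   9  10  11  12  13  14
  0   0   0   0   0   0   0   0   0   0   0   0   0   0   0   0
  1   0   0   0   0   0   0   0   0  12  12  12  12  12  12  12
  2   0   0   0   0   0   0   0   0  12  12  12  12  12  12  12
  3   0   0   0   0   0   0   0   0  12  12  12  12  12  12  12
  4   0   0   0   0   0   0   0   4  12  12  12  12  12  12  12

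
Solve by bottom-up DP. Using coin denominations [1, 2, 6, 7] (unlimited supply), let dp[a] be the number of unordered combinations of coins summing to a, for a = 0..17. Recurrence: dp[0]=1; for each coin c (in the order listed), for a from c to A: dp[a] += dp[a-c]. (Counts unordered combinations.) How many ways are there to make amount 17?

29

after  coin     0     1     2     3     4     5     6     7     8     9    10    11    12    13    14    15    16    17
          1     1     1     1     1     1     1     1     1     1     1     1     1     1     1     1     1     1     1
          2     1     1     2     2     3     3     4     4     5     5     6     6     7     7     8     8     9     9
          6     1     1     2     2     3     3     5     5     7     7     9     9    12    12    15    15    18    18
          7     1     1     2     2     3     3     5     6     8     9    11    12    15    17    21    23    27    29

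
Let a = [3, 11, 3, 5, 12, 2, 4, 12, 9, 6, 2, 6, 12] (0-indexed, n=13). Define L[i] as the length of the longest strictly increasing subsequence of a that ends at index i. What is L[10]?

   i    0    1    2    3    4    5    6    7    8    9   10   11   12
a[i]    3   11    3    5   12    2    4   12    9    6    2    6   12
L[i]    1    2    1    2    3    1    2    3    3    3    1    3    4

1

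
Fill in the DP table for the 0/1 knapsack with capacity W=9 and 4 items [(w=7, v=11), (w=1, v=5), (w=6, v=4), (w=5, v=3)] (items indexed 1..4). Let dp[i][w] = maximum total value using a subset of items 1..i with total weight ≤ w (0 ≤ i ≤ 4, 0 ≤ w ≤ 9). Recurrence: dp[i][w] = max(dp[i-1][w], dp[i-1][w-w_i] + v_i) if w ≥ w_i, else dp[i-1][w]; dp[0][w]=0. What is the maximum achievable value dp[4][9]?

i\w   0   1   2   3   4   5   6   7   8   9
  0   0   0   0   0   0   0   0   0   0   0
  1   0   0   0   0   0   0   0  11  11  11
  2   0   5   5   5   5   5   5  11  16  16
  3   0   5   5   5   5   5   5  11  16  16
  4   0   5   5   5   5   5   8  11  16  16

16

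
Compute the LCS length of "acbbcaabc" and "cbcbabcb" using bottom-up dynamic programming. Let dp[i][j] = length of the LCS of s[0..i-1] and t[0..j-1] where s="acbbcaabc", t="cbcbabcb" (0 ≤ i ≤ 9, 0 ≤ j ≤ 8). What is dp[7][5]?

   ''  c  b  c  b  a  b  c  b
''  0  0  0  0  0  0  0  0  0
 a  0  0  0  0  0  1  1  1  1
 c  0  1  1  1  1  1  1  2  2
 b  0  1  2  2  2  2  2  2  3
 b  0  1  2  2  3  3  3  3  3
 c  0  1  2  3  3  3  3  4  4
 a  0  1  2  3  3  4  4  4  4
 a  0  1  2  3  3  4  4  4  4
 b  0  1  2  3  4  4  5  5  5
 c  0  1  2  3  4  4  5  6  6

4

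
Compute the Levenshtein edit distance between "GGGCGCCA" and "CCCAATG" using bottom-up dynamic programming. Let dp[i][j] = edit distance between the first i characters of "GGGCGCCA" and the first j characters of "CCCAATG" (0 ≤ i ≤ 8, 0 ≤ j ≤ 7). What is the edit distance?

7

   ''  C  C  C  A  A  T  G
''  0  1  2  3  4  5  6  7
 G  1  1  2  3  4  5  6  6
 G  2  2  2  3  4  5  6  6
 G  3  3  3  3  4  5  6  6
 C  4  3  3  3  4  5  6  7
 G  5  4  4  4  4  5  6  6
 C  6  5  4  4  5  5  6  7
 C  7  6  5  4  5  6  6  7
 A  8  7  6  5  4  5  6  7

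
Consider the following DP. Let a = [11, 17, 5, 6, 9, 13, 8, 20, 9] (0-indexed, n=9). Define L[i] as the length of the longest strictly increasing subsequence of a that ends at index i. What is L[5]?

   i    0    1    2    3    4    5    6    7    8
a[i]   11   17    5    6    9   13    8   20    9
L[i]    1    2    1    2    3    4    3    5    4

4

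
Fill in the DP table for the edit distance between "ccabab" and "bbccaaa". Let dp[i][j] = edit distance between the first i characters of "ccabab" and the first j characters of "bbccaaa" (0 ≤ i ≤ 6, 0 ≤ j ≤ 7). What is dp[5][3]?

4

   ''  b  b  c  c  a  a  a
''  0  1  2  3  4  5  6  7
 c  1  1  2  2  3  4  5  6
 c  2  2  2  2  2  3  4  5
 a  3  3  3  3  3  2  3  4
 b  4  3  3  4  4  3  3  4
 a  5  4  4  4  5  4  3  3
 b  6  5  4  5  5  5  4  4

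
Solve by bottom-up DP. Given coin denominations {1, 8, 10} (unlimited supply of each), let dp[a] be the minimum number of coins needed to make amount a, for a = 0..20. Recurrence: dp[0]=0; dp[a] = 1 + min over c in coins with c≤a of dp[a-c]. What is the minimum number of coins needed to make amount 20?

 a  0  1  2  3  4  5  6  7  8  9 10 11 12 13 14 15 16 17 18 19 20
dp  0  1  2  3  4  5  6  7  1  2  1  2  3  4  5  6  2  3  2  3  2

2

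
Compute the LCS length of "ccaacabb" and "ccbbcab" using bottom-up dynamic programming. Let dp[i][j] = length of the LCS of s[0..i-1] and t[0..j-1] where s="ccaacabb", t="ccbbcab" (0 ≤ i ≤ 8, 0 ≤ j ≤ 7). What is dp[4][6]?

3

   ''  c  c  b  b  c  a  b
''  0  0  0  0  0  0  0  0
 c  0  1  1  1  1  1  1  1
 c  0  1  2  2  2  2  2  2
 a  0  1  2  2  2  2  3  3
 a  0  1  2  2  2  2  3  3
 c  0  1  2  2  2  3  3  3
 a  0  1  2  2  2  3  4  4
 b  0  1  2  3  3  3  4  5
 b  0  1  2  3  4  4  4  5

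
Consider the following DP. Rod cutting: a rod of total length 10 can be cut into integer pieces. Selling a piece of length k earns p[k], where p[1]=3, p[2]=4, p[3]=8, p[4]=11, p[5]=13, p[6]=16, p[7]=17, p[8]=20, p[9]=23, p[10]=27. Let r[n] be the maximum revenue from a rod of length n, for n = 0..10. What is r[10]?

30

   n    0    1    2    3    4    5    6    7    8    9   10
r[n]    0    3    6    9   12   15   18   21   24   27   30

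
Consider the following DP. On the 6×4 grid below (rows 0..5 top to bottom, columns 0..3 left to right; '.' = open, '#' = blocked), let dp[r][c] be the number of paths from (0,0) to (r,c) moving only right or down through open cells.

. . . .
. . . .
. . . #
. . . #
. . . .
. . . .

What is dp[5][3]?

36

r\c   0   1   2   3
  0   1   1   1   1
  1   1   2   3   4
  2   1   3   6   0
  3   1   4  10   0
  4   1   5  15  15
  5   1   6  21  36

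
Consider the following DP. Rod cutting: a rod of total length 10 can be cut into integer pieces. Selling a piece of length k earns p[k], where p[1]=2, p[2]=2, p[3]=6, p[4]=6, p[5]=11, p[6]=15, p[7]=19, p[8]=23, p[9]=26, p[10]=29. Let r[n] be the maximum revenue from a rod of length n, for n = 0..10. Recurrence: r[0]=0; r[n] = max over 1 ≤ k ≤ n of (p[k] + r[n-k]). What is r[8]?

   n    0    1    2    3    4    5    6    7    8    9   10
r[n]    0    2    4    6    8   11   15   19   23   26   29

23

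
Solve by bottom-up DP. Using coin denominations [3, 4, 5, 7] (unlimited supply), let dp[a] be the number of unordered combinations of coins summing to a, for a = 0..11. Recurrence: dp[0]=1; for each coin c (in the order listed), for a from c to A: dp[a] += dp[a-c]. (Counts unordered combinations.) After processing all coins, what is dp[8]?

2

after  coin     0     1     2     3     4     5     6     7     8     9    10    11
          3     1     0     0     1     0     0     1     0     0     1     0     0
          4     1     0     0     1     1     0     1     1     1     1     1     1
          5     1     0     0     1     1     1     1     1     2     2     2     2
          7     1     0     0     1     1     1     1     2     2     2     3     3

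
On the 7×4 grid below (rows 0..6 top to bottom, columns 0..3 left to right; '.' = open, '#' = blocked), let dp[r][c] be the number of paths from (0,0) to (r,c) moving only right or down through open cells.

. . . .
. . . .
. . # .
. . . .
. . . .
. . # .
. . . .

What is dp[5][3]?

r\c   0   1   2   3
  0   1   1   1   1
  1   1   2   3   4
  2   1   3   0   4
  3   1   4   4   8
  4   1   5   9  17
  5   1   6   0  17
  6   1   7   7  24

17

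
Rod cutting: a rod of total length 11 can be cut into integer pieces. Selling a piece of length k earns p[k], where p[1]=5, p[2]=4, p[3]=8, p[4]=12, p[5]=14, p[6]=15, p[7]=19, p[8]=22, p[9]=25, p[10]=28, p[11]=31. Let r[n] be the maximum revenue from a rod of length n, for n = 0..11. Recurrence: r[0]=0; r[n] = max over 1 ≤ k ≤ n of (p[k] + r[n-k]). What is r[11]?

   n    0    1    2    3    4    5    6    7    8    9   10   11
r[n]    0    5   10   15   20   25   30   35   40   45   50   55

55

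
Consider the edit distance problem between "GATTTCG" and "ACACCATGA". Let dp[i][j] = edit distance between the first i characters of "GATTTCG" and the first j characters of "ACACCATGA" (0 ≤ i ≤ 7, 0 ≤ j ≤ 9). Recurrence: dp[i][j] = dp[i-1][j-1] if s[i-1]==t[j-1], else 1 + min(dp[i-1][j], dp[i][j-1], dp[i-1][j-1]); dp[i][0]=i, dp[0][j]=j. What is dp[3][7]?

   ''  A  C  A  C  C  A  T  G  A
''  0  1  2  3  4  5  6  7  8  9
 G  1  1  2  3  4  5  6  7  7  8
 A  2  1  2  2  3  4  5  6  7  7
 T  3  2  2  3  3  4  5  5  6  7
 T  4  3  3  3  4  4  5  5  6  7
 T  5  4  4  4  4  5  5  5  6  7
 C  6  5  4  5  4  4  5  6  6  7
 G  7  6  5  5  5  5  5  6  6  7

5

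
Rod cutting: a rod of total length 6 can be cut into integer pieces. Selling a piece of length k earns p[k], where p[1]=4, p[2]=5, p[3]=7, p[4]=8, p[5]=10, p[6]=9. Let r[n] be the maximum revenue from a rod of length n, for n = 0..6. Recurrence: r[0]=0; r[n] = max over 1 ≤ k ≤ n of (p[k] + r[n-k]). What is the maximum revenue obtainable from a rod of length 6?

   n    0    1    2    3    4    5    6
r[n]    0    4    8   12   16   20   24

24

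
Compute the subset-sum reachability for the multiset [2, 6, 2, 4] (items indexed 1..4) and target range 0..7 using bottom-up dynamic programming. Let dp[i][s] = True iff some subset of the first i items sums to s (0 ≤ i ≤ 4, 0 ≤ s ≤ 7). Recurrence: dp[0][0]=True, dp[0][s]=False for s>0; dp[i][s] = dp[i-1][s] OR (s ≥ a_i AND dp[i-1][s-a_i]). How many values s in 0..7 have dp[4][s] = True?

i\s   0   1   2   3   4   5   6   7
  0   T   F   F   F   F   F   F   F
  1   T   F   T   F   F   F   F   F
  2   T   F   T   F   F   F   T   F
  3   T   F   T   F   T   F   T   F
  4   T   F   T   F   T   F   T   F

4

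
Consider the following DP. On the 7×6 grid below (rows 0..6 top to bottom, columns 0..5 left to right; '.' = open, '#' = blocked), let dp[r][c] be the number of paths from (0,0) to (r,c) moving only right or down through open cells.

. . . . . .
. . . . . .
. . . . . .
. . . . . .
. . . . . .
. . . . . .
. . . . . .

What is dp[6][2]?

28

r\c   0   1   2   3   4   5
  0   1   1   1   1   1   1
  1   1   2   3   4   5   6
  2   1   3   6  10  15  21
  3   1   4  10  20  35  56
  4   1   5  15  35  70 126
  5   1   6  21  56 126 252
  6   1   7  28  84 210 462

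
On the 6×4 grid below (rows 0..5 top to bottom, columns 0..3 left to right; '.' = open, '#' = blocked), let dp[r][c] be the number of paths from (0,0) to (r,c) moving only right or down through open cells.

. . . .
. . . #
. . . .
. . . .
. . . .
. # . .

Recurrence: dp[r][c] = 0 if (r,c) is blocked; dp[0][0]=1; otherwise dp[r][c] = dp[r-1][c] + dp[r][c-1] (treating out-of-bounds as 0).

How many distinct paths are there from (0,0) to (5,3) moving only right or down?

r\c   0   1   2   3
  0   1   1   1   1
  1   1   2   3   0
  2   1   3   6   6
  3   1   4  10  16
  4   1   5  15  31
  5   1   0  15  46

46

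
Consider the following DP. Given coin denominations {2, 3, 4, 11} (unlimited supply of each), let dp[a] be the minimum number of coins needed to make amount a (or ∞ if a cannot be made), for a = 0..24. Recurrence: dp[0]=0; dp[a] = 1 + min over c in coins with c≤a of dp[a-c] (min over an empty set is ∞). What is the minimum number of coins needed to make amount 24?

 a  0  1  2  3  4  5  6  7  8  9 10 11 12 13 14 15 16 17 18 19 20 21 22 23 24
dp  0  -  1  1  1  2  2  2  2  3  3  1  3  2  2  2  3  3  3  3  4  4  2  4  3
(- denotes ∞ / unreachable)

3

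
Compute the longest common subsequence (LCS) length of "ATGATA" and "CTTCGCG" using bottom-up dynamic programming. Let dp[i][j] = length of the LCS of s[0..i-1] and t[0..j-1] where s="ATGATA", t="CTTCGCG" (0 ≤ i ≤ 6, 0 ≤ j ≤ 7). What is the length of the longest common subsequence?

2

   ''  C  T  T  C  G  C  G
''  0  0  0  0  0  0  0  0
 A  0  0  0  0  0  0  0  0
 T  0  0  1  1  1  1  1  1
 G  0  0  1  1  1  2  2  2
 A  0  0  1  1  1  2  2  2
 T  0  0  1  2  2  2  2  2
 A  0  0  1  2  2  2  2  2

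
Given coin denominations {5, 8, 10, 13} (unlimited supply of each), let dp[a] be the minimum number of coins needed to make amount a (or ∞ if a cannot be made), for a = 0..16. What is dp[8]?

 a  0  1  2  3  4  5  6  7  8  9 10 11 12 13 14 15 16
dp  0  -  -  -  -  1  -  -  1  -  1  -  -  1  -  2  2
(- denotes ∞ / unreachable)

1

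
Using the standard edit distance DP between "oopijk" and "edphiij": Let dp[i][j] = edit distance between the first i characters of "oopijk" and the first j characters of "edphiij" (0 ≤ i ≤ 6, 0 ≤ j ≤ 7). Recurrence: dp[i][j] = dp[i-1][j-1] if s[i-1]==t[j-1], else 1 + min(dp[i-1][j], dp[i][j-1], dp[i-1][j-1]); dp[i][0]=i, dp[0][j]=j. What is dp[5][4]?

4

   ''  e  d  p  h  i  i  j
''  0  1  2  3  4  5  6  7
 o  1  1  2  3  4  5  6  7
 o  2  2  2  3  4  5  6  7
 p  3  3  3  2  3  4  5  6
 i  4  4  4  3  3  3  4  5
 j  5  5  5  4  4  4  4  4
 k  6  6  6  5  5  5  5  5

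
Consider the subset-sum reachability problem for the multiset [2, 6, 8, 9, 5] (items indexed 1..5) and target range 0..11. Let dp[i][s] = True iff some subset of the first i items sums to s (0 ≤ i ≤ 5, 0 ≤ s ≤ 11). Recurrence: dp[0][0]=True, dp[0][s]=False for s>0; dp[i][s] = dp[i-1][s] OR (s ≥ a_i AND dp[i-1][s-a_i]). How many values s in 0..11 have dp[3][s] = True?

i\s   0   1   2   3   4   5   6   7   8   9  10  11
  0   T   F   F   F   F   F   F   F   F   F   F   F
  1   T   F   T   F   F   F   F   F   F   F   F   F
  2   T   F   T   F   F   F   T   F   T   F   F   F
  3   T   F   T   F   F   F   T   F   T   F   T   F
  4   T   F   T   F   F   F   T   F   T   T   T   T
  5   T   F   T   F   F   T   T   T   T   T   T   T

5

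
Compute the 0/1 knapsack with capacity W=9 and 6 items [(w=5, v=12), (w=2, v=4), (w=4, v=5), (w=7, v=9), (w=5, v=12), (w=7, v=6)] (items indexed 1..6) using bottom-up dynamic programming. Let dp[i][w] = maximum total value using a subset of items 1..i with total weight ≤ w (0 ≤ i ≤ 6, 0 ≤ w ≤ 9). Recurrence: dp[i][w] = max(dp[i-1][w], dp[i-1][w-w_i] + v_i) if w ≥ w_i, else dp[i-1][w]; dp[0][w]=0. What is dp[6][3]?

4

i\w   0   1   2   3   4   5   6   7   8   9
  0   0   0   0   0   0   0   0   0   0   0
  1   0   0   0   0   0  12  12  12  12  12
  2   0   0   4   4   4  12  12  16  16  16
  3   0   0   4   4   5  12  12  16  16  17
  4   0   0   4   4   5  12  12  16  16  17
  5   0   0   4   4   5  12  12  16  16  17
  6   0   0   4   4   5  12  12  16  16  17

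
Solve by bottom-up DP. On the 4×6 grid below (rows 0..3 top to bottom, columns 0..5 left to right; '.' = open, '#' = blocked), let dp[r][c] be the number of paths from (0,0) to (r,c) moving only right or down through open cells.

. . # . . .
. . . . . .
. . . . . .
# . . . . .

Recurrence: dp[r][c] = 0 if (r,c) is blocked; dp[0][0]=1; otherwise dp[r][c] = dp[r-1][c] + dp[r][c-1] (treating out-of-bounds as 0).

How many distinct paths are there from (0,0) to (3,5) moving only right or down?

r\c   0   1   2   3   4   5
  0   1   1   0   0   0   0
  1   1   2   2   2   2   2
  2   1   3   5   7   9  11
  3   0   3   8  15  24  35

35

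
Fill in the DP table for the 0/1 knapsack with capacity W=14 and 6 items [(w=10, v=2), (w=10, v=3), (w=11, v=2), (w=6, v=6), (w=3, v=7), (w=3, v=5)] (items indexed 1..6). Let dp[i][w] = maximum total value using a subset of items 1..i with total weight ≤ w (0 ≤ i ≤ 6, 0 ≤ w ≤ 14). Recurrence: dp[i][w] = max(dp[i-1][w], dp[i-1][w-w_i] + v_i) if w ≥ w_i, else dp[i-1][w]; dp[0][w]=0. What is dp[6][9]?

i\w   0   1   2   3   4   5   6   7   8   9  10  11  12  13  14
  0   0   0   0   0   0   0   0   0   0   0   0   0   0   0   0
  1   0   0   0   0   0   0   0   0   0   0   2   2   2   2   2
  2   0   0   0   0   0   0   0   0   0   0   3   3   3   3   3
  3   0   0   0   0   0   0   0   0   0   0   3   3   3   3   3
  4   0   0   0   0   0   0   6   6   6   6   6   6   6   6   6
  5   0   0   0   7   7   7   7   7   7  13  13  13  13  13  13
  6   0   0   0   7   7   7  12  12  12  13  13  13  18  18  18

13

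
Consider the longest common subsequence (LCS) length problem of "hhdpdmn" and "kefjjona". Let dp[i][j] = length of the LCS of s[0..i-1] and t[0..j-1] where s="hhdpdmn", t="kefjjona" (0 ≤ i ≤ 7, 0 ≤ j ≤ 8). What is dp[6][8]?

0

   ''  k  e  f  j  j  o  n  a
''  0  0  0  0  0  0  0  0  0
 h  0  0  0  0  0  0  0  0  0
 h  0  0  0  0  0  0  0  0  0
 d  0  0  0  0  0  0  0  0  0
 p  0  0  0  0  0  0  0  0  0
 d  0  0  0  0  0  0  0  0  0
 m  0  0  0  0  0  0  0  0  0
 n  0  0  0  0  0  0  0  1  1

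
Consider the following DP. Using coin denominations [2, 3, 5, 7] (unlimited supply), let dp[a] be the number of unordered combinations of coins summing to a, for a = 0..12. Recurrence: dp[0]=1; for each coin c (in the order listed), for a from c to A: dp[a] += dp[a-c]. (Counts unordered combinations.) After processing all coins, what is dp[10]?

5

after  coin     0     1     2     3     4     5     6     7     8     9    10    11    12
          2     1     0     1     0     1     0     1     0     1     0     1     0     1
          3     1     0     1     1     1     1     2     1     2     2     2     2     3
          5     1     0     1     1     1     2     2     2     3     3     4     4     5
          7     1     0     1     1     1     2     2     3     3     4     5     5     7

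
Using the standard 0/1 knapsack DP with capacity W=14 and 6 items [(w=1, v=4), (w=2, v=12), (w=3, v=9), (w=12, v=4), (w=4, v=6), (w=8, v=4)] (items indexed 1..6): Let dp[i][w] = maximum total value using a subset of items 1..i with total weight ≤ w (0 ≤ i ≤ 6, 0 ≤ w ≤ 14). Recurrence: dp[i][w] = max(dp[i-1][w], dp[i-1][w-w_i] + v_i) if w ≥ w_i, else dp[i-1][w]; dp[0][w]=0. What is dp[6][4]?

i\w   0   1   2   3   4   5   6   7   8   9  10  11  12  13  14
  0   0   0   0   0   0   0   0   0   0   0   0   0   0   0   0
  1   0   4   4   4   4   4   4   4   4   4   4   4   4   4   4
  2   0   4  12  16  16  16  16  16  16  16  16  16  16  16  16
  3   0   4  12  16  16  21  25  25  25  25  25  25  25  25  25
  4   0   4  12  16  16  21  25  25  25  25  25  25  25  25  25
  5   0   4  12  16  16  21  25  25  25  27  31  31  31  31  31
  6   0   4  12  16  16  21  25  25  25  27  31  31  31  31  31

16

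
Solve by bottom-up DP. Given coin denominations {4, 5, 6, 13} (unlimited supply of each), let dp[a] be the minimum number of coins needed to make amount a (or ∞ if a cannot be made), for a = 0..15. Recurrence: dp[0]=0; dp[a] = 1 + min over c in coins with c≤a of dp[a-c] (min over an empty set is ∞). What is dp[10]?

2

 a  0  1  2  3  4  5  6  7  8  9 10 11 12 13 14 15
dp  0  -  -  -  1  1  1  -  2  2  2  2  2  1  3  3
(- denotes ∞ / unreachable)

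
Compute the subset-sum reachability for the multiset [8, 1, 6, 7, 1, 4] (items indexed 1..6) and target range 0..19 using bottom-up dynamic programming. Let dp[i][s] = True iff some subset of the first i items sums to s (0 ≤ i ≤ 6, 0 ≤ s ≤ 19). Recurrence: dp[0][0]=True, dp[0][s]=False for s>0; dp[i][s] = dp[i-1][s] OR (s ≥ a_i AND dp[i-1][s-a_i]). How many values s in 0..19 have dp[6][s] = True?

19

i\s   0   1   2   3   4   5   6   7   8   9  10  11  12  13  14  15  16  17  18  19
  0   T   F   F   F   F   F   F   F   F   F   F   F   F   F   F   F   F   F   F   F
  1   T   F   F   F   F   F   F   F   T   F   F   F   F   F   F   F   F   F   F   F
  2   T   T   F   F   F   F   F   F   T   T   F   F   F   F   F   F   F   F   F   F
  3   T   T   F   F   F   F   T   T   T   T   F   F   F   F   T   T   F   F   F   F
  4   T   T   F   F   F   F   T   T   T   T   F   F   F   T   T   T   T   F   F   F
  5   T   T   T   F   F   F   T   T   T   T   T   F   F   T   T   T   T   T   F   F
  6   T   T   T   F   T   T   T   T   T   T   T   T   T   T   T   T   T   T   T   T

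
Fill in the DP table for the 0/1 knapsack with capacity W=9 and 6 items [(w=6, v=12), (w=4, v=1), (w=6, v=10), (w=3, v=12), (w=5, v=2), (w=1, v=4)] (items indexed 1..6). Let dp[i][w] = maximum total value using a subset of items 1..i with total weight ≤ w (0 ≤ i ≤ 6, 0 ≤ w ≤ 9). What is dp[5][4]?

i\w   0   1   2   3   4   5   6   7   8   9
  0   0   0   0   0   0   0   0   0   0   0
  1   0   0   0   0   0   0  12  12  12  12
  2   0   0   0   0   1   1  12  12  12  12
  3   0   0   0   0   1   1  12  12  12  12
  4   0   0   0  12  12  12  12  13  13  24
  5   0   0   0  12  12  12  12  13  14  24
  6   0   4   4  12  16  16  16  16  17  24

12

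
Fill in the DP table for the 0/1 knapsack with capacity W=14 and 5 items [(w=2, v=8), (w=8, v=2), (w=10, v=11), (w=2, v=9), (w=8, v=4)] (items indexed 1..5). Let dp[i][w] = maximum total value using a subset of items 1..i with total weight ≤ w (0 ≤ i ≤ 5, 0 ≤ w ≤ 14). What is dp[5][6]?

i\w   0   1   2   3   4   5   6   7   8   9  10  11  12  13  14
  0   0   0   0   0   0   0   0   0   0   0   0   0   0   0   0
  1   0   0   8   8   8   8   8   8   8   8   8   8   8   8   8
  2   0   0   8   8   8   8   8   8   8   8  10  10  10  10  10
  3   0   0   8   8   8   8   8   8   8   8  11  11  19  19  19
  4   0   0   9   9  17  17  17  17  17  17  17  17  20  20  28
  5   0   0   9   9  17  17  17  17  17  17  17  17  21  21  28

17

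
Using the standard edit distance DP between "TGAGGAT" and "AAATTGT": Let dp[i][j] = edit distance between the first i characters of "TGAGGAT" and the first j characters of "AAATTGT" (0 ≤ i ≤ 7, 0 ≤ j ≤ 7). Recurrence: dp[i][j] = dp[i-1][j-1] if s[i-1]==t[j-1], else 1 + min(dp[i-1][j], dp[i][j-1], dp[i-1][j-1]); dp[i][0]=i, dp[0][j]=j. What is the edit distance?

5

   ''  A  A  A  T  T  G  T
''  0  1  2  3  4  5  6  7
 T  1  1  2  3  3  4  5  6
 G  2  2  2  3  4  4  4  5
 A  3  2  2  2  3  4  5  5
 G  4  3  3  3  3  4  4  5
 G  5  4  4  4  4  4  4  5
 A  6  5  4  4  5  5  5  5
 T  7  6  5  5  4  5  6  5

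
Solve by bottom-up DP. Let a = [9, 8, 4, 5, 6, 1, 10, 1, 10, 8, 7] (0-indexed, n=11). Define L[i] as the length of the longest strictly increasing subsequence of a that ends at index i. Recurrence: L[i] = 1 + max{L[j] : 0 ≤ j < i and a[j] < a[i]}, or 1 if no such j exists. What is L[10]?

4

   i    0    1    2    3    4    5    6    7    8    9   10
a[i]    9    8    4    5    6    1   10    1   10    8    7
L[i]    1    1    1    2    3    1    4    1    4    4    4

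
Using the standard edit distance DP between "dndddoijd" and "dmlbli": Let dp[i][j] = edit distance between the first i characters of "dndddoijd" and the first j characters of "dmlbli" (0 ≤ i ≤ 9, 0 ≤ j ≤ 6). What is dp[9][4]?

8

   ''  d  m  l  b  l  i
''  0  1  2  3  4  5  6
 d  1  0  1  2  3  4  5
 n  2  1  1  2  3  4  5
 d  3  2  2  2  3  4  5
 d  4  3  3  3  3  4  5
 d  5  4  4  4  4  4  5
 o  6  5  5  5  5  5  5
 i  7  6  6  6  6  6  5
 j  8  7  7  7  7  7  6
 d  9  8  8  8  8  8  7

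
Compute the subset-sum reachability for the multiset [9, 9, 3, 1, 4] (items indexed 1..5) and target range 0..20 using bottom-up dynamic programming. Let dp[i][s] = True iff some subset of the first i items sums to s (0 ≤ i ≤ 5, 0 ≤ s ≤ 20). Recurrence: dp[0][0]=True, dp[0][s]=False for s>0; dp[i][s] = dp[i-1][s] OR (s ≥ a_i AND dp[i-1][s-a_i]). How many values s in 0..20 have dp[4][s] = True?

i\s   0   1   2   3   4   5   6   7   8   9  10  11  12  13  14  15  16  17  18  19  20
  0   T   F   F   F   F   F   F   F   F   F   F   F   F   F   F   F   F   F   F   F   F
  1   T   F   F   F   F   F   F   F   F   T   F   F   F   F   F   F   F   F   F   F   F
  2   T   F   F   F   F   F   F   F   F   T   F   F   F   F   F   F   F   F   T   F   F
  3   T   F   F   T   F   F   F   F   F   T   F   F   T   F   F   F   F   F   T   F   F
  4   T   T   F   T   T   F   F   F   F   T   T   F   T   T   F   F   F   F   T   T   F
  5   T   T   F   T   T   T   F   T   T   T   T   F   T   T   T   F   T   T   T   T   F

10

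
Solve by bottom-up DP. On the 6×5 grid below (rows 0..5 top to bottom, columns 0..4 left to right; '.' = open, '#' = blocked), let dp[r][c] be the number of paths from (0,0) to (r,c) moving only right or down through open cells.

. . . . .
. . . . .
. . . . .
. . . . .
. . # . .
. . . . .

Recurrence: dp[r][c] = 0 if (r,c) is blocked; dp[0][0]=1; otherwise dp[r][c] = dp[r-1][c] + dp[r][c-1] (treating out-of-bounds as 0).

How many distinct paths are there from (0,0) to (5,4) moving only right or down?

81

r\c   0   1   2   3   4
  0   1   1   1   1   1
  1   1   2   3   4   5
  2   1   3   6  10  15
  3   1   4  10  20  35
  4   1   5   0  20  55
  5   1   6   6  26  81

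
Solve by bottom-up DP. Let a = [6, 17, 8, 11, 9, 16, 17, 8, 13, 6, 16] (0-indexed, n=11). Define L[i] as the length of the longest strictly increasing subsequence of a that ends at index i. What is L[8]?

4

   i    0    1    2    3    4    5    6    7    8    9   10
a[i]    6   17    8   11    9   16   17    8   13    6   16
L[i]    1    2    2    3    3    4    5    2    4    1    5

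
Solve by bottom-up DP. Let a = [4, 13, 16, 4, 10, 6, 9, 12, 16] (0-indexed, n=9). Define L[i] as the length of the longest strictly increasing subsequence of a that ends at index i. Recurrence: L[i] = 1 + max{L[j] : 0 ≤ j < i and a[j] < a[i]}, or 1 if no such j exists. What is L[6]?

   i    0    1    2    3    4    5    6    7    8
a[i]    4   13   16    4   10    6    9   12   16
L[i]    1    2    3    1    2    2    3    4    5

3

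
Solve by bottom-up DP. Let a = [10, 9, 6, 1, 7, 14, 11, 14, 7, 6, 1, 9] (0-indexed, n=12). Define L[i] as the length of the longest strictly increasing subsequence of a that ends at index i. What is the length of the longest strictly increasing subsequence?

4

   i    0    1    2    3    4    5    6    7    8    9   10   11
a[i]   10    9    6    1    7   14   11   14    7    6    1    9
L[i]    1    1    1    1    2    3    3    4    2    2    1    3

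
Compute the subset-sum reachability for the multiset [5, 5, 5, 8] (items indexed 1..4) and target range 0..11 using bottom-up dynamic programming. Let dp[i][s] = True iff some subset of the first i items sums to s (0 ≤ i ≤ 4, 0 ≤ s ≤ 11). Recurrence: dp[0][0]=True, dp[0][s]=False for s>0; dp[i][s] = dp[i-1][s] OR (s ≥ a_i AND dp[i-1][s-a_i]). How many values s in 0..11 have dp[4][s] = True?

4

i\s   0   1   2   3   4   5   6   7   8   9  10  11
  0   T   F   F   F   F   F   F   F   F   F   F   F
  1   T   F   F   F   F   T   F   F   F   F   F   F
  2   T   F   F   F   F   T   F   F   F   F   T   F
  3   T   F   F   F   F   T   F   F   F   F   T   F
  4   T   F   F   F   F   T   F   F   T   F   T   F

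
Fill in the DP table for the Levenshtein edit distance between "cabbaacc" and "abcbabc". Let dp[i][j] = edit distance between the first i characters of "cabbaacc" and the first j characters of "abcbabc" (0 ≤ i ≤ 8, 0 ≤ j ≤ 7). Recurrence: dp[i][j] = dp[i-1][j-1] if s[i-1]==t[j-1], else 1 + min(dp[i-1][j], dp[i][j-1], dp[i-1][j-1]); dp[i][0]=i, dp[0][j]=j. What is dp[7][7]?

   ''  a  b  c  b  a  b  c
''  0  1  2  3  4  5  6  7
 c  1  1  2  2  3  4  5  6
 a  2  1  2  3  3  3  4  5
 b  3  2  1  2  3  4  3  4
 b  4  3  2  2  2  3  4  4
 a  5  4  3  3  3  2  3  4
 a  6  5  4  4  4  3  3  4
 c  7  6  5  4  5  4  4  3
 c  8  7  6  5  5  5  5  4

3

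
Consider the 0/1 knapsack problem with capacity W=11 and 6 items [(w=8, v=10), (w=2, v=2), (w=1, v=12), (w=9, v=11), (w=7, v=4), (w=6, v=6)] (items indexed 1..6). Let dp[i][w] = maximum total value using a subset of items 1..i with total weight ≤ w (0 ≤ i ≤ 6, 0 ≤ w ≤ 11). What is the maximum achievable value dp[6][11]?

i\w   0   1   2   3   4   5   6   7   8   9  10  11
  0   0   0   0   0   0   0   0   0   0   0   0   0
  1   0   0   0   0   0   0   0   0  10  10  10  10
  2   0   0   2   2   2   2   2   2  10  10  12  12
  3   0  12  12  14  14  14  14  14  14  22  22  24
  4   0  12  12  14  14  14  14  14  14  22  23  24
  5   0  12  12  14  14  14  14  14  16  22  23  24
  6   0  12  12  14  14  14  14  18  18  22  23  24

24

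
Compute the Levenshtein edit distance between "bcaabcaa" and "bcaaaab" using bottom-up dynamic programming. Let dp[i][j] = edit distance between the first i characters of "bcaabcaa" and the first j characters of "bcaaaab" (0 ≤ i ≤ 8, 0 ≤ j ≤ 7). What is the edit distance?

   ''  b  c  a  a  a  a  b
''  0  1  2  3  4  5  6  7
 b  1  0  1  2  3  4  5  6
 c  2  1  0  1  2  3  4  5
 a  3  2  1  0  1  2  3  4
 a  4  3  2  1  0  1  2  3
 b  5  4  3  2  1  1  2  2
 c  6  5  4  3  2  2  2  3
 a  7  6  5  4  3  2  2  3
 a  8  7  6  5  4  3  2  3

3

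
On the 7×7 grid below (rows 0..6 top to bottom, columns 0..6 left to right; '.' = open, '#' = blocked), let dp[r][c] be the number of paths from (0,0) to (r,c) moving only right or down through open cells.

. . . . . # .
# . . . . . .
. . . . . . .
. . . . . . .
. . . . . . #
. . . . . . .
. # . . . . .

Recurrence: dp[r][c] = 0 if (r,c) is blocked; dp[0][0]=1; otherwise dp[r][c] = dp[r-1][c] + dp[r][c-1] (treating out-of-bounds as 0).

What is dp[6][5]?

208

r\c   0   1   2   3   4   5   6
  0   1   1   1   1   1   0   0
  1   0   1   2   3   4   4   4
  2   0   1   3   6  10  14  18
  3   0   1   4  10  20  34  52
  4   0   1   5  15  35  69   0
  5   0   1   6  21  56 125 125
  6   0   0   6  27  83 208 333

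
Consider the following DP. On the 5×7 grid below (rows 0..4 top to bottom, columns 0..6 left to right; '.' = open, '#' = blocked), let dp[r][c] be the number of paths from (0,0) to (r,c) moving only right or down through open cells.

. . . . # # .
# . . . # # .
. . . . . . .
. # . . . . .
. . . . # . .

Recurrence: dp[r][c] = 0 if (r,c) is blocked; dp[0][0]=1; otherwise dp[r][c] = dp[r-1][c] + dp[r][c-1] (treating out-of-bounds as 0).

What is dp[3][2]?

r\c   0   1   2   3   4   5   6
  0   1   1   1   1   0   0   0
  1   0   1   2   3   0   0   0
  2   0   1   3   6   6   6   6
  3   0   0   3   9  15  21  27
  4   0   0   3  12   0  21  48

3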